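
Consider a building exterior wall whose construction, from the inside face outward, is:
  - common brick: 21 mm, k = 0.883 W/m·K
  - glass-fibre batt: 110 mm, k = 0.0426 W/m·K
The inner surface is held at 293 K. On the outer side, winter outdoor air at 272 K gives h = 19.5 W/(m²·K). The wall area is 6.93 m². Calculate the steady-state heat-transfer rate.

Q ≈ 54.8 W

Treating each layer as a thermal resistance in series:
R_common brick = L/(kA) = 0.021/(0.883×6.93) = 0.003432 K/W
R_glass-fibre batt = L/(kA) = 0.11/(0.0426×6.93) = 0.3726 K/W
R_outer film = 1/(h_o·A) = 1/(19.5×6.93) = 0.0074 K/W
R_total = 0.3834 K/W
Q = ΔT / R_total = 21 / 0.3834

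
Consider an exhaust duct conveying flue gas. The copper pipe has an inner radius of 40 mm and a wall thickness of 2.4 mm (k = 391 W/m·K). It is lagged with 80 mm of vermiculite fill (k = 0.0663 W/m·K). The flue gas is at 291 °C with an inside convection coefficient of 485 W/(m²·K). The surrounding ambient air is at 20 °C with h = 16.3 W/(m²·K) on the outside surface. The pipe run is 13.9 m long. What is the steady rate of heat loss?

Q ≈ 1430 W

Cylindrical conduction, so R = ln(r₂/r₁)/(2πkL) per layer, in series:
R_inner film = 1/(h_i·2πr₁L) = 1/(485×2π×0.04×13.9) = 5.902×10^-4 K/W
R_copper pipe wall = ln(42.4/40)/(2π×391×13.9) = 1.706×10^-6 K/W
R_vermiculite fill = ln(122.4/42.4)/(2π×0.0663×13.9) = 0.1831 K/W
R_outer film = 1/(h_o·2πr_oL) = 1/(16.3×2π×0.1224×13.9) = 0.005739 K/W
R_total = 0.1894 K/W
Q = ΔT/R_total = 271/0.1894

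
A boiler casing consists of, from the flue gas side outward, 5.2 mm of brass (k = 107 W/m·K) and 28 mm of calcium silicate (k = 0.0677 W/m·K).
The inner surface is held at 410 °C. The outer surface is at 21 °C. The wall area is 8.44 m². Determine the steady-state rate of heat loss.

Q ≈ 7940 W

Series thermal resistances:
R_brass = L/(kA) = 0.0052/(107×8.44) = 5.758×10^-6 K/W
R_calcium silicate = L/(kA) = 0.028/(0.0677×8.44) = 0.049 K/W
R_total = 0.04901 K/W
Q = ΔT / R_total = 389 / 0.04901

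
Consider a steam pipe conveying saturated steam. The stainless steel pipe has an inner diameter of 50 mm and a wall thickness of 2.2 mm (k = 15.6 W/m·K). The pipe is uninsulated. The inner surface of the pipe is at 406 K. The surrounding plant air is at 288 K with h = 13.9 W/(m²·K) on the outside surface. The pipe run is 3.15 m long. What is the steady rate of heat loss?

Treating each annulus and film as a series resistance:
R_stainless steel pipe wall = ln(27.2/25)/(2π×15.6×3.15) = 2.732×10^-4 K/W
R_outer film = 1/(h_o·2πr_oL) = 1/(13.9×2π×0.0272×3.15) = 0.1336 K/W
R_total = 0.1339 K/W
Q = ΔT/R_total = 118/0.1339

Q ≈ 881 W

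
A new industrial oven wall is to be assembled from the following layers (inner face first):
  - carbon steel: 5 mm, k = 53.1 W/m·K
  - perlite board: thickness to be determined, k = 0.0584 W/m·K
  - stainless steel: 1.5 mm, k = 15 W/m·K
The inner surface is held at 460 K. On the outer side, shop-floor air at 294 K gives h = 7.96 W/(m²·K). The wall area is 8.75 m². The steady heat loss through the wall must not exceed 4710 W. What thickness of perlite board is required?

L ≈ 10.7 mm

Model the wall as resistances in series:
R_carbon steel = L/(kA) = 0.005/(53.1×8.75) = 1.076×10^-5 K/W
R_stainless steel = L/(kA) = 0.0015/(15×8.75) = 1.143×10^-5 K/W
R_outer film = 1/(h_o·A) = 1/(7.96×8.75) = 0.01436 K/W
Sum of the known resistances R_other = 0.01438 K/W
Required total resistance R_tot = ΔT/Q_allow = 166/4710 = 0.03524 K/W
R_perlite board = R_tot − R_other = 0.02086 K/W
L = R·k·A = 0.02086×0.0584×8.75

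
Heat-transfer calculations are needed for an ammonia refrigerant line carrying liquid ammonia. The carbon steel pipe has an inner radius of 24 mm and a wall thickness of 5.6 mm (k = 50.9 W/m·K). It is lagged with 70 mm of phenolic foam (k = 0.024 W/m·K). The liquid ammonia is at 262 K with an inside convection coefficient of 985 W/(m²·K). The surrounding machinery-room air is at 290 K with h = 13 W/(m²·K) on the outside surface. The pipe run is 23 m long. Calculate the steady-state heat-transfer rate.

Per-layer cylindrical resistances, series-summed:
R_inner film = 1/(h_i·2πr₁L) = 1/(985×2π×0.024×23) = 2.927×10^-4 K/W
R_carbon steel pipe wall = ln(29.6/24)/(2π×50.9×23) = 2.851×10^-5 K/W
R_phenolic foam = ln(99.6/29.6)/(2π×0.024×23) = 0.3498 K/W
R_outer film = 1/(h_o·2πr_oL) = 1/(13×2π×0.0996×23) = 0.005344 K/W
R_total = 0.3555 K/W
Q = ΔT/R_total = 28/0.3555

Q ≈ 78.8 W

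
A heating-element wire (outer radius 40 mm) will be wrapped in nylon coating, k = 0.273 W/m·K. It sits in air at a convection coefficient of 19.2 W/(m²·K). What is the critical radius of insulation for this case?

For a cylinder r_cr = k/h = 0.273/19.2
r_cr = 14.2 mm; since the bare radius (40 mm) is above r_cr, any added insulation will reduce heat loss.

r_cr ≈ 14.2 mm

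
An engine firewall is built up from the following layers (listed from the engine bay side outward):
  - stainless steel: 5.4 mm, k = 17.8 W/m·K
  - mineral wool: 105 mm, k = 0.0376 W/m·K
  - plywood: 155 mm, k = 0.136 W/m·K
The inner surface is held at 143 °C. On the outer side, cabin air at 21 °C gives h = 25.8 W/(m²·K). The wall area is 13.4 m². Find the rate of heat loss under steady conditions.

Q ≈ 412 W

Treating each layer as a thermal resistance in series:
R_stainless steel = L/(kA) = 0.0054/(17.8×13.4) = 2.264×10^-5 K/W
R_mineral wool = L/(kA) = 0.105/(0.0376×13.4) = 0.2084 K/W
R_plywood = L/(kA) = 0.155/(0.136×13.4) = 0.08505 K/W
R_outer film = 1/(h_o·A) = 1/(25.8×13.4) = 0.002893 K/W
R_total = 0.2964 K/W
Q = ΔT / R_total = 122 / 0.2964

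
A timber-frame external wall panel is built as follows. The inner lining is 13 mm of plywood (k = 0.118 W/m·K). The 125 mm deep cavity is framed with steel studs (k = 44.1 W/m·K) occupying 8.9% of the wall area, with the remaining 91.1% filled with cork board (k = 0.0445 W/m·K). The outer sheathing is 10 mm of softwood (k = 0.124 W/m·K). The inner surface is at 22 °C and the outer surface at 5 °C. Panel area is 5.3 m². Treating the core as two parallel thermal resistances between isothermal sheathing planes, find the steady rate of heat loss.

Q ≈ 405 W

Sheathing layers in series; stud and cavity paths in parallel between them.
R_inner = 0.013/(0.118×5.3) = 0.02079 K/W
R_stud  = 0.125/(44.1×0.089×5.3) = 0.006009 K/W
R_cav   = 0.125/(0.0445×0.911×5.3) = 0.5818 K/W
1/R_core = 1/R_stud + 1/R_cav → R_core = 0.005948 K/W
R_outer = 0.01/(0.124×5.3) = 0.01522 K/W
R_total = 0.04195 K/W
Q = ΔT/R_total = 17/0.04195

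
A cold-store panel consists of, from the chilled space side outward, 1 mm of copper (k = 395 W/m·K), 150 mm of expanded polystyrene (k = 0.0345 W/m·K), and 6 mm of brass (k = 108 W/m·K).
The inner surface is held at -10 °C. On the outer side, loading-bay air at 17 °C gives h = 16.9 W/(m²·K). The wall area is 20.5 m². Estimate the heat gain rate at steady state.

Treating each layer as a thermal resistance in series:
R_copper = L/(kA) = 0.001/(395×20.5) = 1.235×10^-7 K/W
R_expanded polystyrene = L/(kA) = 0.15/(0.0345×20.5) = 0.2121 K/W
R_brass = L/(kA) = 0.006/(108×20.5) = 2.71×10^-6 K/W
R_outer film = 1/(h_o·A) = 1/(16.9×20.5) = 0.002886 K/W
R_total = 0.215 K/W
Q = ΔT / R_total = 27 / 0.215

Q ≈ 126 W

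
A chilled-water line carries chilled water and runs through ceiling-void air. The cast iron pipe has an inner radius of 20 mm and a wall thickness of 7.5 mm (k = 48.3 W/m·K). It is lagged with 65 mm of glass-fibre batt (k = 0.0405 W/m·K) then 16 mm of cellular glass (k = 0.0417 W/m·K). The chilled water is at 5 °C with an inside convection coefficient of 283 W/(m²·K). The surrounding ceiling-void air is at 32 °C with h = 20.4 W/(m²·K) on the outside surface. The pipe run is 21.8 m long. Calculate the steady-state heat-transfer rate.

Q ≈ 107 W

Radial resistances (cylindrical: R_cond = ln(r_o/r_i)/(2πkL), R_conv = 1/(h·2πrL)):
R_inner film = 1/(h_i·2πr₁L) = 1/(283×2π×0.02×21.8) = 0.00129 K/W
R_cast iron pipe wall = ln(27.5/20)/(2π×48.3×21.8) = 4.814×10^-5 K/W
R_glass-fibre batt = ln(92.5/27.5)/(2π×0.0405×21.8) = 0.2187 K/W
R_cellular glass = ln(108.5/92.5)/(2π×0.0417×21.8) = 0.02793 K/W
R_outer film = 1/(h_o·2πr_oL) = 1/(20.4×2π×0.1085×21.8) = 0.003298 K/W
R_total = 0.2512 K/W
Q = ΔT/R_total = 27/0.2512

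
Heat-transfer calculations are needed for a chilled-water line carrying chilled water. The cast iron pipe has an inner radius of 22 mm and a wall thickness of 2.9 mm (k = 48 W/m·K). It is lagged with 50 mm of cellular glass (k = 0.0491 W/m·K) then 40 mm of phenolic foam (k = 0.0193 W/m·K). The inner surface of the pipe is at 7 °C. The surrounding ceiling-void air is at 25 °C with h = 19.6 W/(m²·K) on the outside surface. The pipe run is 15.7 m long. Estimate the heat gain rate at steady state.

Q ≈ 39.4 W

Cylindrical conduction, so R = ln(r₂/r₁)/(2πkL) per layer, in series:
R_cast iron pipe wall = ln(24.9/22)/(2π×48×15.7) = 2.615×10^-5 K/W
R_cellular glass = ln(74.9/24.9)/(2π×0.0491×15.7) = 0.2274 K/W
R_phenolic foam = ln(114.9/74.9)/(2π×0.0193×15.7) = 0.2248 K/W
R_outer film = 1/(h_o·2πr_oL) = 1/(19.6×2π×0.1149×15.7) = 0.004501 K/W
R_total = 0.4567 K/W
Q = ΔT/R_total = 18/0.4567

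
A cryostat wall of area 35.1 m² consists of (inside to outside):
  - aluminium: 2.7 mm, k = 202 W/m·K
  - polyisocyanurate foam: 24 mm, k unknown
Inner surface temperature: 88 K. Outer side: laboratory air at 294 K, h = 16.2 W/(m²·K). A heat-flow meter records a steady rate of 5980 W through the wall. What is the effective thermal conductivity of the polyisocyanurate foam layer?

k ≈ 0.0209 W/(m·K)

Using the resistance-network approach (series):
R_aluminium = L/(kA) = 0.0027/(202×35.1) = 3.808×10^-7 K/W
R_outer film = 1/(h_o·A) = 1/(16.2×35.1) = 0.001759 K/W
Sum of known resistances R_other = 0.001759 K/W
Total R = ΔT/Q = 206/5980 = 0.03445 K/W
R_polyisocyanurate foam = R_total − R_other = 0.03269 K/W
k = L/(R·A) = 0.024/(0.03269×35.1)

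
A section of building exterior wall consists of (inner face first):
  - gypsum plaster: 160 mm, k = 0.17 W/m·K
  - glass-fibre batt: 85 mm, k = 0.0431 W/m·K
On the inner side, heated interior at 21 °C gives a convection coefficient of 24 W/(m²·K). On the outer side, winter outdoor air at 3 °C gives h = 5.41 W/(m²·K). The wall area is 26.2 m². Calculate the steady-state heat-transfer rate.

Model the wall as resistances in series:
R_inner film = 1/(h_i·A) = 1/(24×26.2) = 0.00159 K/W
R_gypsum plaster = L/(kA) = 0.16/(0.17×26.2) = 0.03592 K/W
R_glass-fibre batt = L/(kA) = 0.085/(0.0431×26.2) = 0.07527 K/W
R_outer film = 1/(h_o·A) = 1/(5.41×26.2) = 0.007055 K/W
R_total = 0.1198 K/W
Q = ΔT / R_total = 18 / 0.1198

Q ≈ 150 W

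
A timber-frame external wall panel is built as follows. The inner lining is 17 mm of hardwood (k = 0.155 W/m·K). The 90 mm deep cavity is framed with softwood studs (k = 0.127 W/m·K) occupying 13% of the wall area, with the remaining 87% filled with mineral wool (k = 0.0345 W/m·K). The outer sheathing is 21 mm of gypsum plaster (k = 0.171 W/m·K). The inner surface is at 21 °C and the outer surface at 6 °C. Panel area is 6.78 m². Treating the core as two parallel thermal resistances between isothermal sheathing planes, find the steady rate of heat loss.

Sheathing layers in series; stud and cavity paths in parallel between them.
R_inner = 0.017/(0.155×6.78) = 0.01618 K/W
R_stud  = 0.09/(0.127×0.13×6.78) = 0.804 K/W
R_cav   = 0.09/(0.0345×0.87×6.78) = 0.4423 K/W
1/R_core = 1/R_stud + 1/R_cav → R_core = 0.2853 K/W
R_outer = 0.021/(0.171×6.78) = 0.01811 K/W
R_total = 0.3196 K/W
Q = ΔT/R_total = 15/0.3196

Q ≈ 46.9 W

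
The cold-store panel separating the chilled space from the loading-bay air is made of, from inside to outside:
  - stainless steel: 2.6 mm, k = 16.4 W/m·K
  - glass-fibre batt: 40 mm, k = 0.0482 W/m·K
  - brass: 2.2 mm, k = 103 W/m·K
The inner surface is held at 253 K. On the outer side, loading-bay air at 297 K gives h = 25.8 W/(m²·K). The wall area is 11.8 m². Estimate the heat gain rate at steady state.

Q ≈ 598 W

Model the wall as resistances in series:
R_stainless steel = L/(kA) = 0.0026/(16.4×11.8) = 1.344×10^-5 K/W
R_glass-fibre batt = L/(kA) = 0.04/(0.0482×11.8) = 0.07033 K/W
R_brass = L/(kA) = 0.0022/(103×11.8) = 1.81×10^-6 K/W
R_outer film = 1/(h_o·A) = 1/(25.8×11.8) = 0.003285 K/W
R_total = 0.07363 K/W
Q = ΔT / R_total = 44 / 0.07363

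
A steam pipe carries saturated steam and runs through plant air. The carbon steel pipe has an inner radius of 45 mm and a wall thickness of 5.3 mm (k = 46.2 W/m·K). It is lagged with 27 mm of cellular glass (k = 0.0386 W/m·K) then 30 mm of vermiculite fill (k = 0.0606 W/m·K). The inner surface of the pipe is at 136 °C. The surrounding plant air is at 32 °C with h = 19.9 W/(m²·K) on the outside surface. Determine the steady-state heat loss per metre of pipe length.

Cylindrical conduction, so R = ln(r₂/r₁)/(2πkL) per layer, in series:
R_carbon steel pipe wall = ln(50.3/45)/(2π×46.2×1) = 3.836×10^-4 K/W
R_cellular glass = ln(77.3/50.3)/(2π×0.0386×1) = 1.772 K/W
R_vermiculite fill = ln(107.3/77.3)/(2π×0.0606×1) = 0.8613 K/W
R_outer film = 1/(h_o·2πr_oL) = 1/(19.9×2π×0.1073×1) = 0.07454 K/W
R_total = 2.708 K/W
Q = ΔT/R_total = 104/2.708

q′ ≈ 38.4 W/m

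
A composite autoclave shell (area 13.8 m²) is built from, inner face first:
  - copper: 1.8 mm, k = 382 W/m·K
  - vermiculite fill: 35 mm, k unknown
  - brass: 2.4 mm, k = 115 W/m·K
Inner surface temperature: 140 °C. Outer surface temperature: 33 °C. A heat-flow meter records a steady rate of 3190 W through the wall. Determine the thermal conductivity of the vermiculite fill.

k ≈ 0.0756 W/(m·K)

Treating each layer as a thermal resistance in series:
R_copper = L/(kA) = 0.0018/(382×13.8) = 3.415×10^-7 K/W
R_brass = L/(kA) = 0.0024/(115×13.8) = 1.512×10^-6 K/W
Sum of known resistances R_other = 1.854×10^-6 K/W
Total R = ΔT/Q = 107/3190 = 0.03354 K/W
R_vermiculite fill = R_total − R_other = 0.03354 K/W
k = L/(R·A) = 0.035/(0.03354×13.8)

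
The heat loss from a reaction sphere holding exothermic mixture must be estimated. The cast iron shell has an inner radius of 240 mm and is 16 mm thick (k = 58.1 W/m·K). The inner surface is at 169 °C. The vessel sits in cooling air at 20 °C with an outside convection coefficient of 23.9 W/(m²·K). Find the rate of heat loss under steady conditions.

Q ≈ 2910 W

Each spherical layer contributes R = (1/r_i − 1/r_o)/(4πk):
R_cast iron shell = (1/0.24 − 1/0.256)/(4π×58.1) = 3.567×10^-4 K/W
R_outer film = 1/(h·4πr_o²) = 1/(23.9×4π×0.256²) = 0.05081 K/W
R_total = 0.05116 K/W
Q = ΔT/R_total = 149/0.05116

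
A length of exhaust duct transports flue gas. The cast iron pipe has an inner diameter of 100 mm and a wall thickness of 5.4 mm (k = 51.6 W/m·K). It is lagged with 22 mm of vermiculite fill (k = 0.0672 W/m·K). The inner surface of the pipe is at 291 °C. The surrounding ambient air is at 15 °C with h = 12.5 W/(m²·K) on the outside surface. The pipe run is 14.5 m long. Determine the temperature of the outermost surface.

T ≈ 62.5 °C

Radial resistances (cylindrical: R_cond = ln(r_o/r_i)/(2πkL), R_conv = 1/(h·2πrL)):
R_cast iron pipe wall = ln(55.4/50)/(2π×51.6×14.5) = 2.182×10^-5 K/W
R_vermiculite fill = ln(77.4/55.4)/(2π×0.0672×14.5) = 0.05462 K/W
R_outer film = 1/(h_o·2πr_oL) = 1/(12.5×2π×0.0774×14.5) = 0.01134 K/W
R_total = 0.06599 K/W
Q = ΔT/R_total = 276/0.06599
Q = 4180 W
T_interface = T_inner − Q·ΣR(inner→interface) = 291 − 4180×0.05464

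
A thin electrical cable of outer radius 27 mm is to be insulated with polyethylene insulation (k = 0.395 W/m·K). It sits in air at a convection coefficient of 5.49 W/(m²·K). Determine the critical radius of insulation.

For a cylinder r_cr = k/h = 0.395/5.49
r_cr = 71.9 mm; since the bare radius (27 mm) is below r_cr, adding a thin layer of insulation will *increase* heat loss.

r_cr ≈ 71.9 mm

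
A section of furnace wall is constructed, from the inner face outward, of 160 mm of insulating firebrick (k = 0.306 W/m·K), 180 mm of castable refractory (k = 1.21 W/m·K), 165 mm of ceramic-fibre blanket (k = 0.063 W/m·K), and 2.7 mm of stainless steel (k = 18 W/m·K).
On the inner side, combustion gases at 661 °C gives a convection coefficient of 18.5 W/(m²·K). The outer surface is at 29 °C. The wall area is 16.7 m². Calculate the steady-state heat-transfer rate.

Q ≈ 3160 W

Treating each layer as a thermal resistance in series:
R_inner film = 1/(h_i·A) = 1/(18.5×16.7) = 0.003237 K/W
R_insulating firebrick = L/(kA) = 0.16/(0.306×16.7) = 0.03131 K/W
R_castable refractory = L/(kA) = 0.18/(1.21×16.7) = 0.008908 K/W
R_ceramic-fibre blanket = L/(kA) = 0.165/(0.063×16.7) = 0.1568 K/W
R_stainless steel = L/(kA) = 0.0027/(18×16.7) = 8.982×10^-6 K/W
R_total = 0.2003 K/W
Q = ΔT / R_total = 632 / 0.2003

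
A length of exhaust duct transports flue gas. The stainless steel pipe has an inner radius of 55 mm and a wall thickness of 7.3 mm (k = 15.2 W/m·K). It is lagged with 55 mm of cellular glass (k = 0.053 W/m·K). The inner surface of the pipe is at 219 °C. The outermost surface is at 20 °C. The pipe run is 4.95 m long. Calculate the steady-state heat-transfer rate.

Q ≈ 518 W

Treating each annulus and film as a series resistance:
R_stainless steel pipe wall = ln(62.3/55)/(2π×15.2×4.95) = 2.636×10^-4 K/W
R_cellular glass = ln(117.3/62.3)/(2π×0.053×4.95) = 0.3839 K/W
R_total = 0.3841 K/W
Q = ΔT/R_total = 199/0.3841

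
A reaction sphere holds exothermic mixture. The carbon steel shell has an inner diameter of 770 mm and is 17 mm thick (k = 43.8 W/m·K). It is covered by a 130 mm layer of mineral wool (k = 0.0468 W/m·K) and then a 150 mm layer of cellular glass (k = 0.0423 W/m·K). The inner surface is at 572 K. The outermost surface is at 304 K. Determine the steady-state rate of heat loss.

For a spherical shell R = (1/r₁ − 1/r₂)/(4πk); film R = 1/(h·4πr²). In series:
R_carbon steel shell = (1/0.385 − 1/0.402)/(4π×43.8) = 1.996×10^-4 K/W
R_mineral wool = (1/0.402 − 1/0.532)/(4π×0.0468) = 1.034 K/W
R_cellular glass = (1/0.532 − 1/0.682)/(4π×0.0423) = 0.7778 K/W
R_total = 1.812 K/W
Q = ΔT/R_total = 268/1.812

Q ≈ 148 W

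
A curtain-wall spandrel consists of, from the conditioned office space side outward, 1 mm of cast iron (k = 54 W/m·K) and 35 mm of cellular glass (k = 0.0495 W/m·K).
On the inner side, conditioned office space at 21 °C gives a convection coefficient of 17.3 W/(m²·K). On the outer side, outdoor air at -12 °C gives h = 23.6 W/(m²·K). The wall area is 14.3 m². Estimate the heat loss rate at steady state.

Q ≈ 585 W

Treating each layer as a thermal resistance in series:
R_inner film = 1/(h_i·A) = 1/(17.3×14.3) = 0.004042 K/W
R_cast iron = L/(kA) = 0.001/(54×14.3) = 1.295×10^-6 K/W
R_cellular glass = L/(kA) = 0.035/(0.0495×14.3) = 0.04945 K/W
R_outer film = 1/(h_o·A) = 1/(23.6×14.3) = 0.002963 K/W
R_total = 0.05645 K/W
Q = ΔT / R_total = 33 / 0.05645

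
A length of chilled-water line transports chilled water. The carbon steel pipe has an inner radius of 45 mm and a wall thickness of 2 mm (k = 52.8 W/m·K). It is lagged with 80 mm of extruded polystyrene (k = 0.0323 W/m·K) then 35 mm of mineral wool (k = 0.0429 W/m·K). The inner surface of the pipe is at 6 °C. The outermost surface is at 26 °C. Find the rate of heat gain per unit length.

q′ ≈ 3.45 W/m

Per-layer cylindrical resistances, series-summed:
R_carbon steel pipe wall = ln(47/45)/(2π×52.8×1) = 1.311×10^-4 K/W
R_extruded polystyrene = ln(127/47)/(2π×0.0323×1) = 4.898 K/W
R_mineral wool = ln(162/127)/(2π×0.0429×1) = 0.903 K/W
R_total = 5.801 K/W
Q = ΔT/R_total = 20/5.801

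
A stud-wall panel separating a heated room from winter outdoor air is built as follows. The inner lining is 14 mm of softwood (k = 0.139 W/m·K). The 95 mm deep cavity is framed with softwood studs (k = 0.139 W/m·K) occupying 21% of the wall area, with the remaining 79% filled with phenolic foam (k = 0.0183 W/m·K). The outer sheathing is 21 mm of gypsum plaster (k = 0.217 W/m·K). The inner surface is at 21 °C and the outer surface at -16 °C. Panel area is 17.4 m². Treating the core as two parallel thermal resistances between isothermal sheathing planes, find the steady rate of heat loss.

Sheathing layers in series; stud and cavity paths in parallel between them.
R_inner = 0.014/(0.139×17.4) = 0.005788 K/W
R_stud  = 0.095/(0.139×0.21×17.4) = 0.187 K/W
R_cav   = 0.095/(0.0183×0.79×17.4) = 0.3777 K/W
1/R_core = 1/R_stud + 1/R_cav → R_core = 0.1251 K/W
R_outer = 0.021/(0.217×17.4) = 0.005562 K/W
R_total = 0.1364 K/W
Q = ΔT/R_total = 37/0.1364

Q ≈ 271 W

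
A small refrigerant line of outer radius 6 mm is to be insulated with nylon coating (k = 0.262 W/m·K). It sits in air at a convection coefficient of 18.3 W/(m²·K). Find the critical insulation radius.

For a cylinder r_cr = k/h = 0.262/18.3
r_cr = 14.3 mm; since the bare radius (6 mm) is below r_cr, adding a thin layer of insulation will *increase* heat loss.

r_cr ≈ 14.3 mm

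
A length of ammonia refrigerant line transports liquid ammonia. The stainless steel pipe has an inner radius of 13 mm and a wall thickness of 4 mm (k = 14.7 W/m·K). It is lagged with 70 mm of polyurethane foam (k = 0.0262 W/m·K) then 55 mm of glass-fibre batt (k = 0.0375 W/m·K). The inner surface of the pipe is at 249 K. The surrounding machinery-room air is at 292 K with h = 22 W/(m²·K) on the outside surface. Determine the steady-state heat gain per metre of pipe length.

q′ ≈ 3.57 W/m

For a radial system each layer contributes R = ln(r_out/r_in)/(2πkL); films add R = 1/(hA).
R_stainless steel pipe wall = ln(17/13)/(2π×14.7×1) = 0.002904 K/W
R_polyurethane foam = ln(87/17)/(2π×0.0262×1) = 9.918 K/W
R_glass-fibre batt = ln(142/87)/(2π×0.0375×1) = 2.079 K/W
R_outer film = 1/(h_o·2πr_oL) = 1/(22×2π×0.142×1) = 0.05095 K/W
R_total = 12.05 K/W
Q = ΔT/R_total = 43/12.05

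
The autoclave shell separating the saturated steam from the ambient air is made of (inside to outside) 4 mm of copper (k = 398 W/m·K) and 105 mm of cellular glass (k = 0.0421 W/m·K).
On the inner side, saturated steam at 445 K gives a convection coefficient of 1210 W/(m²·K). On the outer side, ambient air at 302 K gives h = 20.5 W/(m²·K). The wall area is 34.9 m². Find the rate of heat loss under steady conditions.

Q ≈ 1960 W

Series thermal resistances:
R_inner film = 1/(h_i·A) = 1/(1210×34.9) = 2.368×10^-5 K/W
R_copper = L/(kA) = 0.004/(398×34.9) = 2.88×10^-7 K/W
R_cellular glass = L/(kA) = 0.105/(0.0421×34.9) = 0.07146 K/W
R_outer film = 1/(h_o·A) = 1/(20.5×34.9) = 0.001398 K/W
R_total = 0.07288 K/W
Q = ΔT / R_total = 143 / 0.07288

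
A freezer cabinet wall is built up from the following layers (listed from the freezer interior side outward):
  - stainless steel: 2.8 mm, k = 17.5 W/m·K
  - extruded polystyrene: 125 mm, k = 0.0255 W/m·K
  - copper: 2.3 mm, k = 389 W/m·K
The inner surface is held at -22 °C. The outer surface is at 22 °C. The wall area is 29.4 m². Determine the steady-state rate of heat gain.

Q ≈ 264 W

Thermal resistances in series:
R_stainless steel = L/(kA) = 0.0028/(17.5×29.4) = 5.442×10^-6 K/W
R_extruded polystyrene = L/(kA) = 0.125/(0.0255×29.4) = 0.1667 K/W
R_copper = L/(kA) = 0.0023/(389×29.4) = 2.011×10^-7 K/W
R_total = 0.1667 K/W
Q = ΔT / R_total = 44 / 0.1667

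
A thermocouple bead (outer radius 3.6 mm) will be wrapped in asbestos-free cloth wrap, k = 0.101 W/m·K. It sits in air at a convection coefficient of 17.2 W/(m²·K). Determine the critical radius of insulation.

For a sphere r_cr = 2k/h = 2×0.101/17.2
r_cr = 11.7 mm; since the bare radius (3.6 mm) is below r_cr, adding a thin layer of insulation will *increase* heat loss.

r_cr ≈ 11.7 mm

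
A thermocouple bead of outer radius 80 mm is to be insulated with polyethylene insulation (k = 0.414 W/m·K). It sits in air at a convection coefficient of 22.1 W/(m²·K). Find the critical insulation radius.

For a sphere r_cr = 2k/h = 2×0.414/22.1
r_cr = 37.5 mm; since the bare radius (80 mm) is above r_cr, any added insulation will reduce heat loss.

r_cr ≈ 37.5 mm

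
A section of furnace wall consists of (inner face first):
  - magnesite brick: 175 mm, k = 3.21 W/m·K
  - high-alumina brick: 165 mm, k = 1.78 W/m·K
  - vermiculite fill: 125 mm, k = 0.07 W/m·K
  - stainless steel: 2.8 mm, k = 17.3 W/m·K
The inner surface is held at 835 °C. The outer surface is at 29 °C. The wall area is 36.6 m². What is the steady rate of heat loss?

Q ≈ 15300 W

Using the resistance-network approach (series):
R_magnesite brick = L/(kA) = 0.175/(3.21×36.6) = 0.00149 K/W
R_high-alumina brick = L/(kA) = 0.165/(1.78×36.6) = 0.002533 K/W
R_vermiculite fill = L/(kA) = 0.125/(0.07×36.6) = 0.04879 K/W
R_stainless steel = L/(kA) = 0.0028/(17.3×36.6) = 4.422×10^-6 K/W
R_total = 0.05282 K/W
Q = ΔT / R_total = 806 / 0.05282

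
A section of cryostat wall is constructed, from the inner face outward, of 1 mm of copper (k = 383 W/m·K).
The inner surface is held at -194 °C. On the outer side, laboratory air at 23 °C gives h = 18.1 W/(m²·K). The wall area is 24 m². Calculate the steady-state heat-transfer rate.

Q ≈ 94300 W

Using the resistance-network approach (series):
R_copper = L/(kA) = 0.001/(383×24) = 1.088×10^-7 K/W
R_outer film = 1/(h_o·A) = 1/(18.1×24) = 0.002302 K/W
R_total = 0.002302 K/W
Q = ΔT / R_total = 217 / 0.002302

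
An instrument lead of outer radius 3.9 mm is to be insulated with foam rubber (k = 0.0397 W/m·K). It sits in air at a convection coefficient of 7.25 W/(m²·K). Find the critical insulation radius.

For a cylinder r_cr = k/h = 0.0397/7.25
r_cr = 5.48 mm; since the bare radius (3.9 mm) is below r_cr, adding a thin layer of insulation will *increase* heat loss.

r_cr ≈ 5.48 mm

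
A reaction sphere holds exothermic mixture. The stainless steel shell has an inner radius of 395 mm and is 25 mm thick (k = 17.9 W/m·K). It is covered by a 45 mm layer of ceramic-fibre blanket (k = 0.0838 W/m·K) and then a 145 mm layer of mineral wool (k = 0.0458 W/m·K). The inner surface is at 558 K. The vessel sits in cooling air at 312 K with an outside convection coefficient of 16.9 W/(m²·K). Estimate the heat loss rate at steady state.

Each spherical layer contributes R = (1/r_i − 1/r_o)/(4πk):
R_stainless steel shell = (1/0.395 − 1/0.42)/(4π×17.9) = 6.699×10^-4 K/W
R_ceramic-fibre blanket = (1/0.42 − 1/0.465)/(4π×0.0838) = 0.2188 K/W
R_mineral wool = (1/0.465 − 1/0.61)/(4π×0.0458) = 0.8882 K/W
R_outer film = 1/(h·4πr_o²) = 1/(16.9×4π×0.61²) = 0.01265 K/W
R_total = 1.12 K/W
Q = ΔT/R_total = 246/1.12

Q ≈ 220 W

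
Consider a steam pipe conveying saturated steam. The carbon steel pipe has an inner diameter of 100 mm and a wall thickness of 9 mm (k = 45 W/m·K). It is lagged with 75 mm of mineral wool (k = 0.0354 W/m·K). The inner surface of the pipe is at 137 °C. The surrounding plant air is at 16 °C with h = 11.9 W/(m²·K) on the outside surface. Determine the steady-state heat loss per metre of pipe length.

Cylindrical conduction, so R = ln(r₂/r₁)/(2πkL) per layer, in series:
R_carbon steel pipe wall = ln(59/50)/(2π×45×1) = 5.854×10^-4 K/W
R_mineral wool = ln(134/59)/(2π×0.0354×1) = 3.688 K/W
R_outer film = 1/(h_o·2πr_oL) = 1/(11.9×2π×0.134×1) = 0.09981 K/W
R_total = 3.788 K/W
Q = ΔT/R_total = 121/3.788

q′ ≈ 31.9 W/m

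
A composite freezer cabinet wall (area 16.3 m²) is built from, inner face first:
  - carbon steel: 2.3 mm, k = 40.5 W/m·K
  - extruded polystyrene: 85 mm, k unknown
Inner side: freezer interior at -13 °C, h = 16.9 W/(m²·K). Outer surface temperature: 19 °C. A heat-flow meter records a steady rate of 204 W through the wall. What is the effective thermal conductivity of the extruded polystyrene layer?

Using the resistance-network approach (series):
R_inner film = 1/(h_i·A) = 1/(16.9×16.3) = 0.00363 K/W
R_carbon steel = L/(kA) = 0.0023/(40.5×16.3) = 3.484×10^-6 K/W
Sum of known resistances R_other = 0.003634 K/W
Total R = ΔT/Q = 32/204 = 0.1569 K/W
R_extruded polystyrene = R_total − R_other = 0.1532 K/W
k = L/(R·A) = 0.085/(0.1532×16.3)

k ≈ 0.034 W/(m·K)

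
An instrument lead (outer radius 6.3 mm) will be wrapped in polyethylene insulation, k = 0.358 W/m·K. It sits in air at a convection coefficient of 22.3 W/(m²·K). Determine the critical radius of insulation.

For a cylinder r_cr = k/h = 0.358/22.3
r_cr = 16.1 mm; since the bare radius (6.3 mm) is below r_cr, adding a thin layer of insulation will *increase* heat loss.

r_cr ≈ 16.1 mm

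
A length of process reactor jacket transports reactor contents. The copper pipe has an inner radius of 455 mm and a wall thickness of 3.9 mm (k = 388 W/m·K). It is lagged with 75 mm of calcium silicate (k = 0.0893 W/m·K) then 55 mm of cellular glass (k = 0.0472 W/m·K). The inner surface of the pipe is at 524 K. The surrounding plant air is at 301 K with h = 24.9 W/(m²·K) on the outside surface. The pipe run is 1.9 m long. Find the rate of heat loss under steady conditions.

Q ≈ 693 W

Radial resistances (cylindrical: R_cond = ln(r_o/r_i)/(2πkL), R_conv = 1/(h·2πrL)):
R_copper pipe wall = ln(458.9/455)/(2π×388×1.9) = 1.843×10^-6 K/W
R_calcium silicate = ln(533.9/458.9)/(2π×0.0893×1.9) = 0.142 K/W
R_cellular glass = ln(588.9/533.9)/(2π×0.0472×1.9) = 0.174 K/W
R_outer film = 1/(h_o·2πr_oL) = 1/(24.9×2π×0.5889×1.9) = 0.005712 K/W
R_total = 0.3217 K/W
Q = ΔT/R_total = 223/0.3217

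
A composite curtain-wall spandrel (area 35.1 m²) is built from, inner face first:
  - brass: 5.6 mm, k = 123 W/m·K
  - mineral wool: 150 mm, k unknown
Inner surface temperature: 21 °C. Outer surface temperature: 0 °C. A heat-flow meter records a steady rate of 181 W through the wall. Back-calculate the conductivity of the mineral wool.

Treating each layer as a thermal resistance in series:
R_brass = L/(kA) = 0.0056/(123×35.1) = 1.297×10^-6 K/W
Sum of known resistances R_other = 1.297×10^-6 K/W
Total R = ΔT/Q = 21/181 = 0.116 K/W
R_mineral wool = R_total − R_other = 0.116 K/W
k = L/(R·A) = 0.15/(0.116×35.1)

k ≈ 0.0368 W/(m·K)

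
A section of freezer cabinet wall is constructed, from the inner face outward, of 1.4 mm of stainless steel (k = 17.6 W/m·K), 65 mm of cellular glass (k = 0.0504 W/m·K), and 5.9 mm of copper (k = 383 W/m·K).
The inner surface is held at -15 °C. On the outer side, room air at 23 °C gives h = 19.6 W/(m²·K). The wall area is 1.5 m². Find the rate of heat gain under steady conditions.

Model the wall as resistances in series:
R_stainless steel = L/(kA) = 0.0014/(17.6×1.5) = 5.303×10^-5 K/W
R_cellular glass = L/(kA) = 0.065/(0.0504×1.5) = 0.8598 K/W
R_copper = L/(kA) = 0.0059/(383×1.5) = 1.027×10^-5 K/W
R_outer film = 1/(h_o·A) = 1/(19.6×1.5) = 0.03401 K/W
R_total = 0.8939 K/W
Q = ΔT / R_total = 38 / 0.8939

Q ≈ 42.5 W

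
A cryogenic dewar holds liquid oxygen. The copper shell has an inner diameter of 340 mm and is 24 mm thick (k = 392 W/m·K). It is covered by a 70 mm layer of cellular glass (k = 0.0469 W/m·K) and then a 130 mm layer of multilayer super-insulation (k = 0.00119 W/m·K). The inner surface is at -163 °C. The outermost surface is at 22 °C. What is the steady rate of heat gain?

Q ≈ 2.15 W

Radial (spherical) resistances in series:
R_copper shell = (1/0.17 − 1/0.194)/(4π×392) = 1.477×10^-4 K/W
R_cellular glass = (1/0.194 − 1/0.264)/(4π×0.0469) = 2.319 K/W
R_multilayer super-insulation = (1/0.264 − 1/0.394)/(4π×0.00119) = 83.58 K/W
R_total = 85.9 K/W
Q = ΔT/R_total = 185/85.9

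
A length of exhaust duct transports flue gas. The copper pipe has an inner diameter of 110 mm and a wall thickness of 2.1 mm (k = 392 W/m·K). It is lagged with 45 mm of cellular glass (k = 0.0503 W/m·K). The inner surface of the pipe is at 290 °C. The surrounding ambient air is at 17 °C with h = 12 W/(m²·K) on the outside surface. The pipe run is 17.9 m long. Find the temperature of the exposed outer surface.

T ≈ 35 °C

Cylindrical conduction, so R = ln(r₂/r₁)/(2πkL) per layer, in series:
R_copper pipe wall = ln(57.1/55)/(2π×392×17.9) = 8.499×10^-7 K/W
R_cellular glass = ln(102.1/57.1)/(2π×0.0503×17.9) = 0.1027 K/W
R_outer film = 1/(h_o·2πr_oL) = 1/(12×2π×0.1021×17.9) = 0.007257 K/W
R_total = 0.11 K/W
Q = ΔT/R_total = 273/0.11
Q = 2480 W
T_interface = T_inner − Q·ΣR(inner→interface) = 290 − 2480×0.1027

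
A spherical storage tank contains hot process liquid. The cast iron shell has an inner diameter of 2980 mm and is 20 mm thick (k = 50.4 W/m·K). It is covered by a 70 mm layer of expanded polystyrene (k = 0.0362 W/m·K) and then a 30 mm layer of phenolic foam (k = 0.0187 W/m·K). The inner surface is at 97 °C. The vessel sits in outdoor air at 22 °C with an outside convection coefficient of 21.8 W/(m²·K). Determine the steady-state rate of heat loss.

For a spherical shell R = (1/r₁ − 1/r₂)/(4πk); film R = 1/(h·4πr²). In series:
R_cast iron shell = (1/1.49 − 1/1.51)/(4π×50.4) = 1.404×10^-5 K/W
R_expanded polystyrene = (1/1.51 − 1/1.58)/(4π×0.0362) = 0.0645 K/W
R_phenolic foam = (1/1.58 − 1/1.61)/(4π×0.0187) = 0.05019 K/W
R_outer film = 1/(h·4πr_o²) = 1/(21.8×4π×1.61²) = 0.001408 K/W
R_total = 0.1161 K/W
Q = ΔT/R_total = 75/0.1161

Q ≈ 646 W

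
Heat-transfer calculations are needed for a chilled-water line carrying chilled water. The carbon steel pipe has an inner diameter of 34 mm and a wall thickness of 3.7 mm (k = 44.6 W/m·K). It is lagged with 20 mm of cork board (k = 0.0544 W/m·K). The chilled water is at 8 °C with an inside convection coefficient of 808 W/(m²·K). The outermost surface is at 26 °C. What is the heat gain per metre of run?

q′ ≈ 9.04 W/m

Radial resistances (cylindrical: R_cond = ln(r_o/r_i)/(2πkL), R_conv = 1/(h·2πrL)):
R_inner film = 1/(h_i·2πr₁L) = 1/(808×2π×0.017×1) = 0.01159 K/W
R_carbon steel pipe wall = ln(20.7/17)/(2π×44.6×1) = 7.027×10^-4 K/W
R_cork board = ln(40.7/20.7)/(2π×0.0544×1) = 1.978 K/W
R_total = 1.99 K/W
Q = ΔT/R_total = 18/1.99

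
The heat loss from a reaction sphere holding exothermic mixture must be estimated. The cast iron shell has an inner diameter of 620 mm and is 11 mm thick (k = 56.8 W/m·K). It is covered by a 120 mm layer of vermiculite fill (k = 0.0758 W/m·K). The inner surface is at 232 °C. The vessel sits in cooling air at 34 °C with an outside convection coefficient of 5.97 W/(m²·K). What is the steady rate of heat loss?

Radial (spherical) resistances in series:
R_cast iron shell = (1/0.31 − 1/0.321)/(4π×56.8) = 1.549×10^-4 K/W
R_vermiculite fill = (1/0.321 − 1/0.441)/(4π×0.0758) = 0.8899 K/W
R_outer film = 1/(h·4πr_o²) = 1/(5.97×4π×0.441²) = 0.06854 K/W
R_total = 0.9586 K/W
Q = ΔT/R_total = 198/0.9586

Q ≈ 207 W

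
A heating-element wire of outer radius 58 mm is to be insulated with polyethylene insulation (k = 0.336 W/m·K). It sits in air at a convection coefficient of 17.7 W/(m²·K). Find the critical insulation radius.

For a cylinder r_cr = k/h = 0.336/17.7
r_cr = 19 mm; since the bare radius (58 mm) is above r_cr, any added insulation will reduce heat loss.

r_cr ≈ 19 mm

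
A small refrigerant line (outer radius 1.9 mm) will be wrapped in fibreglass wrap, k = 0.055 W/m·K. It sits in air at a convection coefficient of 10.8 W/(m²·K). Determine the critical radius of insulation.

For a cylinder r_cr = k/h = 0.055/10.8
r_cr = 5.09 mm; since the bare radius (1.9 mm) is below r_cr, adding a thin layer of insulation will *increase* heat loss.

r_cr ≈ 5.09 mm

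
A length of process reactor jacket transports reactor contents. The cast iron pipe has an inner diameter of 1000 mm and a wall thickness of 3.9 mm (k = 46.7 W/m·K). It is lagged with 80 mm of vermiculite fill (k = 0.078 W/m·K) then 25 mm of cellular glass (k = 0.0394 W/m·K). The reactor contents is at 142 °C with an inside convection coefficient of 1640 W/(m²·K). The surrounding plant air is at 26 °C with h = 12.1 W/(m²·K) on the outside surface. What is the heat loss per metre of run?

q′ ≈ 236 W/m

For a radial system each layer contributes R = ln(r_out/r_in)/(2πkL); films add R = 1/(hA).
R_inner film = 1/(h_i·2πr₁L) = 1/(1640×2π×0.5×1) = 1.941×10^-4 K/W
R_cast iron pipe wall = ln(503.9/500)/(2π×46.7×1) = 2.648×10^-5 K/W
R_vermiculite fill = ln(583.9/503.9)/(2π×0.078×1) = 0.3007 K/W
R_cellular glass = ln(608.9/583.9)/(2π×0.0394×1) = 0.1694 K/W
R_outer film = 1/(h_o·2πr_oL) = 1/(12.1×2π×0.6089×1) = 0.0216 K/W
R_total = 0.4918 K/W
Q = ΔT/R_total = 116/0.4918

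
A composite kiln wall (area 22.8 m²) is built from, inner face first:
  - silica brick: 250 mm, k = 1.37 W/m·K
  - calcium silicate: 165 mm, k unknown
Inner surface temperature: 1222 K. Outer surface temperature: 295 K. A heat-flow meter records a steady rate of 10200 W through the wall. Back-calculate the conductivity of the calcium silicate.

k ≈ 0.0873 W/(m·K)

Treating each layer as a thermal resistance in series:
R_silica brick = L/(kA) = 0.25/(1.37×22.8) = 0.008004 K/W
Sum of known resistances R_other = 0.008004 K/W
Total R = ΔT/Q = 927/10200 = 0.09088 K/W
R_calcium silicate = R_total − R_other = 0.08288 K/W
k = L/(R·A) = 0.165/(0.08288×22.8)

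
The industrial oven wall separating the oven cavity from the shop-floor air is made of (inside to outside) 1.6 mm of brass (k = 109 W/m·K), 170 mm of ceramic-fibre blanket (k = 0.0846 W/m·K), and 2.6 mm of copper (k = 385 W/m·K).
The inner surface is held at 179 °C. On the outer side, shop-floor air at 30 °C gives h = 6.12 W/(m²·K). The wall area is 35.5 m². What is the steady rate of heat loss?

Q ≈ 2430 W

Model the wall as resistances in series:
R_brass = L/(kA) = 0.0016/(109×35.5) = 4.135×10^-7 K/W
R_ceramic-fibre blanket = L/(kA) = 0.17/(0.0846×35.5) = 0.0566 K/W
R_copper = L/(kA) = 0.0026/(385×35.5) = 1.902×10^-7 K/W
R_outer film = 1/(h_o·A) = 1/(6.12×35.5) = 0.004603 K/W
R_total = 0.06121 K/W
Q = ΔT / R_total = 149 / 0.06121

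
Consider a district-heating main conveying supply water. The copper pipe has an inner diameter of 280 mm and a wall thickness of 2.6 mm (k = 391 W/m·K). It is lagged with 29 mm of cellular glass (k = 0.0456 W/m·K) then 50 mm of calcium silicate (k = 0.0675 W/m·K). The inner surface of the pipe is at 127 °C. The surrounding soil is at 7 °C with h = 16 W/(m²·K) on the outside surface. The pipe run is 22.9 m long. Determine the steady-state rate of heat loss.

Treating each annulus and film as a series resistance:
R_copper pipe wall = ln(142.6/140)/(2π×391×22.9) = 3.271×10^-7 K/W
R_cellular glass = ln(171.6/142.6)/(2π×0.0456×22.9) = 0.02821 K/W
R_calcium silicate = ln(221.6/171.6)/(2π×0.0675×22.9) = 0.02633 K/W
R_outer film = 1/(h_o·2πr_oL) = 1/(16×2π×0.2216×22.9) = 0.00196 K/W
R_total = 0.0565 K/W
Q = ΔT/R_total = 120/0.0565

Q ≈ 2120 W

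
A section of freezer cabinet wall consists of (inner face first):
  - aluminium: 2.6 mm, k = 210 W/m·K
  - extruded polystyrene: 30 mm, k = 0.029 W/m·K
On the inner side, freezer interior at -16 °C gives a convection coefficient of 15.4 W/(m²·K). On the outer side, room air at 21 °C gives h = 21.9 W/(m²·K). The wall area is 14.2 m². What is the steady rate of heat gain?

Q ≈ 459 W

Thermal resistances in series:
R_inner film = 1/(h_i·A) = 1/(15.4×14.2) = 0.004573 K/W
R_aluminium = L/(kA) = 0.0026/(210×14.2) = 8.719×10^-7 K/W
R_extruded polystyrene = L/(kA) = 0.03/(0.029×14.2) = 0.07285 K/W
R_outer film = 1/(h_o·A) = 1/(21.9×14.2) = 0.003216 K/W
R_total = 0.08064 K/W
Q = ΔT / R_total = 37 / 0.08064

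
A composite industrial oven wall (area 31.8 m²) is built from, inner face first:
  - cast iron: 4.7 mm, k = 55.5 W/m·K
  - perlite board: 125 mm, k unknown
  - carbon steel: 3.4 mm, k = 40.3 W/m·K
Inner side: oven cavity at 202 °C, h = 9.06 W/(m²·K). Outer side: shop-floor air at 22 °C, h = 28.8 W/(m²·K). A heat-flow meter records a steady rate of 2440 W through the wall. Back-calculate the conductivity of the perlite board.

Series thermal resistances:
R_inner film = 1/(h_i·A) = 1/(9.06×31.8) = 0.003471 K/W
R_cast iron = L/(kA) = 0.0047/(55.5×31.8) = 2.663×10^-6 K/W
R_carbon steel = L/(kA) = 0.0034/(40.3×31.8) = 2.653×10^-6 K/W
R_outer film = 1/(h_o·A) = 1/(28.8×31.8) = 0.001092 K/W
Sum of known resistances R_other = 0.004568 K/W
Total R = ΔT/Q = 180/2440 = 0.07377 K/W
R_perlite board = R_total − R_other = 0.0692 K/W
k = L/(R·A) = 0.125/(0.0692×31.8)

k ≈ 0.0568 W/(m·K)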